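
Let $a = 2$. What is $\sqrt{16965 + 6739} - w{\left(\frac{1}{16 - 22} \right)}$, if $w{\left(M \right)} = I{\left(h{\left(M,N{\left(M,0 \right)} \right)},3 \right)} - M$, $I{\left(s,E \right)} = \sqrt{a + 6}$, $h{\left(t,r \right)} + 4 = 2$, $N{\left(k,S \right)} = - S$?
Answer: $- \frac{1}{6} - 2 \sqrt{2} + 2 \sqrt{5926} \approx 150.97$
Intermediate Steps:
$h{\left(t,r \right)} = -2$ ($h{\left(t,r \right)} = -4 + 2 = -2$)
$I{\left(s,E \right)} = 2 \sqrt{2}$ ($I{\left(s,E \right)} = \sqrt{2 + 6} = \sqrt{8} = 2 \sqrt{2}$)
$w{\left(M \right)} = - M + 2 \sqrt{2}$ ($w{\left(M \right)} = 2 \sqrt{2} - M = - M + 2 \sqrt{2}$)
$\sqrt{16965 + 6739} - w{\left(\frac{1}{16 - 22} \right)} = \sqrt{16965 + 6739} - \left(- \frac{1}{16 - 22} + 2 \sqrt{2}\right) = \sqrt{23704} - \left(- \frac{1}{-6} + 2 \sqrt{2}\right) = 2 \sqrt{5926} - \left(\left(-1\right) \left(- \frac{1}{6}\right) + 2 \sqrt{2}\right) = 2 \sqrt{5926} - \left(\frac{1}{6} + 2 \sqrt{2}\right) = - \frac{1}{6} - 2 \sqrt{2} + 2 \sqrt{5926}$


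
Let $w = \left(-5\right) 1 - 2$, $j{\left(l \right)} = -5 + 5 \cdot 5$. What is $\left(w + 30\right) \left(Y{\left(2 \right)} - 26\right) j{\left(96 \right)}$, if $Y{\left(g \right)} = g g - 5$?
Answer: $-12420$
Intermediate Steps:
$j{\left(l \right)} = 20$ ($j{\left(l \right)} = -5 + 25 = 20$)
$w = -7$ ($w = -5 - 2 = -7$)
$Y{\left(g \right)} = -5 + g^{2}$ ($Y{\left(g \right)} = g^{2} - 5 = -5 + g^{2}$)
$\left(w + 30\right) \left(Y{\left(2 \right)} - 26\right) j{\left(96 \right)} = \left(-7 + 30\right) \left(\left(-5 + 2^{2}\right) - 26\right) 20 = 23 \left(\left(-5 + 4\right) - 26\right) 20 = 23 \left(-1 - 26\right) 20 = 23 \left(-27\right) 20 = \left(-621\right) 20 = -12420$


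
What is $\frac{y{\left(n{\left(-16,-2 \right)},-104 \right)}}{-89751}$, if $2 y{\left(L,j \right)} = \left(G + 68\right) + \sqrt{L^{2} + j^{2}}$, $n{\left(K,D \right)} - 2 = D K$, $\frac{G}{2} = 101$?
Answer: $- \frac{45}{29917} - \frac{\sqrt{2993}}{89751} \approx -0.0021137$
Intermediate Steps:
$G = 202$ ($G = 2 \cdot 101 = 202$)
$n{\left(K,D \right)} = 2 + D K$
$y{\left(L,j \right)} = 135 + \frac{\sqrt{L^{2} + j^{2}}}{2}$ ($y{\left(L,j \right)} = \frac{\left(202 + 68\right) + \sqrt{L^{2} + j^{2}}}{2} = \frac{270 + \sqrt{L^{2} + j^{2}}}{2} = 135 + \frac{\sqrt{L^{2} + j^{2}}}{2}$)
$\frac{y{\left(n{\left(-16,-2 \right)},-104 \right)}}{-89751} = \frac{135 + \frac{\sqrt{\left(2 - -32\right)^{2} + \left(-104\right)^{2}}}{2}}{-89751} = \left(135 + \frac{\sqrt{\left(2 + 32\right)^{2} + 10816}}{2}\right) \left(- \frac{1}{89751}\right) = \left(135 + \frac{\sqrt{34^{2} + 10816}}{2}\right) \left(- \frac{1}{89751}\right) = \left(135 + \frac{\sqrt{1156 + 10816}}{2}\right) \left(- \frac{1}{89751}\right) = \left(135 + \frac{\sqrt{11972}}{2}\right) \left(- \frac{1}{89751}\right) = \left(135 + \frac{2 \sqrt{2993}}{2}\right) \left(- \frac{1}{89751}\right) = \left(135 + \sqrt{2993}\right) \left(- \frac{1}{89751}\right) = - \frac{45}{29917} - \frac{\sqrt{2993}}{89751}$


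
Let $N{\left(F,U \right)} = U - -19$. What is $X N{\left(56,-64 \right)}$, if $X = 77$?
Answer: $-3465$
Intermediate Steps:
$N{\left(F,U \right)} = 19 + U$ ($N{\left(F,U \right)} = U + 19 = 19 + U$)
$X N{\left(56,-64 \right)} = 77 \left(19 - 64\right) = 77 \left(-45\right) = -3465$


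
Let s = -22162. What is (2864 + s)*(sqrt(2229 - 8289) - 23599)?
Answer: 455413502 - 38596*I*sqrt(1515) ≈ 4.5541e+8 - 1.5023e+6*I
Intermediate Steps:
(2864 + s)*(sqrt(2229 - 8289) - 23599) = (2864 - 22162)*(sqrt(2229 - 8289) - 23599) = -19298*(sqrt(-6060) - 23599) = -19298*(2*I*sqrt(1515) - 23599) = -19298*(-23599 + 2*I*sqrt(1515)) = 455413502 - 38596*I*sqrt(1515)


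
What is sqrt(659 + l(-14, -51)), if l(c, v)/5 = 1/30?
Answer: sqrt(23730)/6 ≈ 25.674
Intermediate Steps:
l(c, v) = 1/6 (l(c, v) = 5/30 = 5*(1/30) = 1/6)
sqrt(659 + l(-14, -51)) = sqrt(659 + 1/6) = sqrt(3955/6) = sqrt(23730)/6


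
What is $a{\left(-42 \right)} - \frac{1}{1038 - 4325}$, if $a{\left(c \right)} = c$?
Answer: $- \frac{138053}{3287} \approx -42.0$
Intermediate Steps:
$a{\left(-42 \right)} - \frac{1}{1038 - 4325} = -42 - \frac{1}{1038 - 4325} = -42 - \frac{1}{-3287} = -42 - - \frac{1}{3287} = -42 + \frac{1}{3287} = - \frac{138053}{3287}$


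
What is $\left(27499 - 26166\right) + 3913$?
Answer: $5246$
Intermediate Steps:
$\left(27499 - 26166\right) + 3913 = 1333 + 3913 = 5246$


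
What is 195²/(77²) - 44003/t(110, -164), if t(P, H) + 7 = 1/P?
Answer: 28727557795/4559401 ≈ 6300.7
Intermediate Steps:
t(P, H) = -7 + 1/P
195²/(77²) - 44003/t(110, -164) = 195²/(77²) - 44003/(-7 + 1/110) = 38025/5929 - 44003/(-7 + 1/110) = 38025*(1/5929) - 44003/(-769/110) = 38025/5929 - 44003*(-110/769) = 38025/5929 + 4840330/769 = 28727557795/4559401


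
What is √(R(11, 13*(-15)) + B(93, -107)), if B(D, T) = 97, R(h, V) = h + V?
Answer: I*√87 ≈ 9.3274*I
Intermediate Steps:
R(h, V) = V + h
√(R(11, 13*(-15)) + B(93, -107)) = √((13*(-15) + 11) + 97) = √((-195 + 11) + 97) = √(-184 + 97) = √(-87) = I*√87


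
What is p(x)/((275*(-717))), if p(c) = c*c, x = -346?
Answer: -119716/197175 ≈ -0.60716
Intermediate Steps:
p(c) = c²
p(x)/((275*(-717))) = (-346)²/((275*(-717))) = 119716/(-197175) = 119716*(-1/197175) = -119716/197175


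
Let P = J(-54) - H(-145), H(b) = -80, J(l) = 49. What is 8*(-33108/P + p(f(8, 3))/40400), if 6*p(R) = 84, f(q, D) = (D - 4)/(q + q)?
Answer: -222926899/108575 ≈ -2053.2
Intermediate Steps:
f(q, D) = (-4 + D)/(2*q) (f(q, D) = (-4 + D)/((2*q)) = (-4 + D)*(1/(2*q)) = (-4 + D)/(2*q))
p(R) = 14 (p(R) = (⅙)*84 = 14)
P = 129 (P = 49 - 1*(-80) = 49 + 80 = 129)
8*(-33108/P + p(f(8, 3))/40400) = 8*(-33108/129 + 14/40400) = 8*(-33108*1/129 + 14*(1/40400)) = 8*(-11036/43 + 7/20200) = 8*(-222926899/868600) = -222926899/108575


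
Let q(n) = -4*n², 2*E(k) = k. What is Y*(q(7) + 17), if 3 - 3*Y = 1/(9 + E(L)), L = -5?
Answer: -6623/39 ≈ -169.82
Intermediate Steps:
E(k) = k/2
Y = 37/39 (Y = 1 - 1/(3*(9 + (½)*(-5))) = 1 - 1/(3*(9 - 5/2)) = 1 - 1/(3*13/2) = 1 - ⅓*2/13 = 1 - 2/39 = 37/39 ≈ 0.94872)
Y*(q(7) + 17) = 37*(-4*7² + 17)/39 = 37*(-4*49 + 17)/39 = 37*(-196 + 17)/39 = (37/39)*(-179) = -6623/39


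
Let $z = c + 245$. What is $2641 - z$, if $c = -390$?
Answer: $2786$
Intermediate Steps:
$z = -145$ ($z = -390 + 245 = -145$)
$2641 - z = 2641 - -145 = 2641 + 145 = 2786$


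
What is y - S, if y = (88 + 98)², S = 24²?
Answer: 34020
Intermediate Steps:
S = 576
y = 34596 (y = 186² = 34596)
y - S = 34596 - 1*576 = 34596 - 576 = 34020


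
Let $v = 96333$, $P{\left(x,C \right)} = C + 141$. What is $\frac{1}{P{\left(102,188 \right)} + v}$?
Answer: $\frac{1}{96662} \approx 1.0345 \cdot 10^{-5}$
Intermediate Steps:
$P{\left(x,C \right)} = 141 + C$
$\frac{1}{P{\left(102,188 \right)} + v} = \frac{1}{\left(141 + 188\right) + 96333} = \frac{1}{329 + 96333} = \frac{1}{96662}$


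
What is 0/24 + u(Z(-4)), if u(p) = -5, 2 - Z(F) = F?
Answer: -5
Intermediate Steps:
Z(F) = 2 - F
0/24 + u(Z(-4)) = 0/24 - 5 = (1/24)*0 - 5 = 0 - 5 = -5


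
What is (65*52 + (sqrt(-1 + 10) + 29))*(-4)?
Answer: -13648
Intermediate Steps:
(65*52 + (sqrt(-1 + 10) + 29))*(-4) = (3380 + (sqrt(9) + 29))*(-4) = (3380 + (3 + 29))*(-4) = (3380 + 32)*(-4) = 3412*(-4) = -13648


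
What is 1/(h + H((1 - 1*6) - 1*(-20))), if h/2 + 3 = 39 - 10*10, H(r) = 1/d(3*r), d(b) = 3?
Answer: -3/383 ≈ -0.0078329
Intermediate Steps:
H(r) = ⅓ (H(r) = 1/3 = ⅓)
h = -128 (h = -6 + 2*(39 - 10*10) = -6 + 2*(39 - 100) = -6 + 2*(-61) = -6 - 122 = -128)
1/(h + H((1 - 1*6) - 1*(-20))) = 1/(-128 + ⅓) = 1/(-383/3) = -3/383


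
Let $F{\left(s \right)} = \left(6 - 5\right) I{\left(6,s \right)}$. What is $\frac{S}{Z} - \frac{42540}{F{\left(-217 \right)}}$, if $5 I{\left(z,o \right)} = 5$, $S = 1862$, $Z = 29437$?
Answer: $- \frac{1252248118}{29437} \approx -42540.0$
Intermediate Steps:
$I{\left(z,o \right)} = 1$ ($I{\left(z,o \right)} = \frac{1}{5} \cdot 5 = 1$)
$F{\left(s \right)} = 1$ ($F{\left(s \right)} = \left(6 - 5\right) 1 = 1 \cdot 1 = 1$)
$\frac{S}{Z} - \frac{42540}{F{\left(-217 \right)}} = \frac{1862}{29437} - \frac{42540}{1} = 1862 \cdot \frac{1}{29437} - 42540 = \frac{1862}{29437} - 42540 = - \frac{1252248118}{29437}$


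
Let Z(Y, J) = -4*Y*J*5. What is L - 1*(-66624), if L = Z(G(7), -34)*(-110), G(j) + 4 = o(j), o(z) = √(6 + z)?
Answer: 365824 - 74800*√13 ≈ 96129.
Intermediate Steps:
G(j) = -4 + √(6 + j)
Z(Y, J) = -20*J*Y (Z(Y, J) = -4*J*Y*5 = -20*J*Y)
L = 299200 - 74800*√13 (L = -20*(-34)*(-4 + √(6 + 7))*(-110) = -20*(-34)*(-4 + √13)*(-110) = (-2720 + 680*√13)*(-110) = 299200 - 74800*√13 ≈ 29505.)
L - 1*(-66624) = (299200 - 74800*√13) - 1*(-66624) = (299200 - 74800*√13) + 66624 = 365824 - 74800*√13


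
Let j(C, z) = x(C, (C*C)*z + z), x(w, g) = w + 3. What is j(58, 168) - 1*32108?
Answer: -32047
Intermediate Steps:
x(w, g) = 3 + w
j(C, z) = 3 + C
j(58, 168) - 1*32108 = (3 + 58) - 1*32108 = 61 - 32108 = -32047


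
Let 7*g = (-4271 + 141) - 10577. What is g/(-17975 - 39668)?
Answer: 2101/57643 ≈ 0.036448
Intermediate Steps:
g = -2101 (g = ((-4271 + 141) - 10577)/7 = (-4130 - 10577)/7 = (⅐)*(-14707) = -2101)
g/(-17975 - 39668) = -2101/(-17975 - 39668) = -2101/(-57643) = -2101*(-1/57643) = 2101/57643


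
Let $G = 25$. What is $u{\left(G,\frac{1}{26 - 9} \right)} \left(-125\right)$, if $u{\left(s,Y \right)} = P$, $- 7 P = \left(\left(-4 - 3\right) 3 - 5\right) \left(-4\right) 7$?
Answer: $13000$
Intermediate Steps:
$P = -104$ ($P = - \frac{\left(\left(-4 - 3\right) 3 - 5\right) \left(-4\right) 7}{7} = - \frac{\left(\left(-7\right) 3 - 5\right) \left(-4\right) 7}{7} = - \frac{\left(-21 - 5\right) \left(-4\right) 7}{7} = - \frac{\left(-26\right) \left(-4\right) 7}{7} = - \frac{104 \cdot 7}{7} = \left(- \frac{1}{7}\right) 728 = -104$)
$u{\left(s,Y \right)} = -104$
$u{\left(G,\frac{1}{26 - 9} \right)} \left(-125\right) = \left(-104\right) \left(-125\right) = 13000$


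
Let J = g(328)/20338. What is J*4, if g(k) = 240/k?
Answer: 60/416929 ≈ 0.00014391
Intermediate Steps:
J = 15/416929 (J = (240/328)/20338 = (240*(1/328))*(1/20338) = (30/41)*(1/20338) = 15/416929 ≈ 3.5977e-5)
J*4 = (15/416929)*4 = 60/416929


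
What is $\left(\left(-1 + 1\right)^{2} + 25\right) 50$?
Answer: $1250$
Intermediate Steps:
$\left(\left(-1 + 1\right)^{2} + 25\right) 50 = \left(0^{2} + 25\right) 50 = \left(0 + 25\right) 50 = 25 \cdot 50 = 1250$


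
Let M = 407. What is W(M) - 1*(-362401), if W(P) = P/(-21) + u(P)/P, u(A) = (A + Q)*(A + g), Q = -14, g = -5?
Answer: 3100593404/8547 ≈ 3.6277e+5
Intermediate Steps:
u(A) = (-14 + A)*(-5 + A) (u(A) = (A - 14)*(A - 5) = (-14 + A)*(-5 + A))
W(P) = -P/21 + (70 + P² - 19*P)/P (W(P) = P/(-21) + (70 + P² - 19*P)/P = P*(-1/21) + (70 + P² - 19*P)/P = -P/21 + (70 + P² - 19*P)/P)
W(M) - 1*(-362401) = (-19 + 70/407 + (20/21)*407) - 1*(-362401) = (-19 + 70*(1/407) + 8140/21) + 362401 = (-19 + 70/407 + 8140/21) + 362401 = 3152057/8547 + 362401 = 3100593404/8547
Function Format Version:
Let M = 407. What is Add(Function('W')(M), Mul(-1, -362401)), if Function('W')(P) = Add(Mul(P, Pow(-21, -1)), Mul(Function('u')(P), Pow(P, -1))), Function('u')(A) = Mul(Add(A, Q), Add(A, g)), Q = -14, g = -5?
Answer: Rational(3100593404, 8547) ≈ 3.6277e+5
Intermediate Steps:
Function('u')(A) = Mul(Add(-14, A), Add(-5, A)) (Function('u')(A) = Mul(Add(A, -14), Add(A, -5)) = Mul(Add(-14, A), Add(-5, A)))
Function('W')(P) = Add(Mul(Rational(-1, 21), P), Mul(Pow(P, -1), Add(70, Pow(P, 2), Mul(-19, P)))) (Function('W')(P) = Add(Mul(P, Pow(-21, -1)), Mul(Add(70, Pow(P, 2), Mul(-19, P)), Pow(P, -1))) = Add(Mul(P, Rational(-1, 21)), Mul(Pow(P, -1), Add(70, Pow(P, 2), Mul(-19, P)))) = Add(Mul(Rational(-1, 21), P), Mul(Pow(P, -1), Add(70, Pow(P, 2), Mul(-19, P)))))
Add(Function('W')(M), Mul(-1, -362401)) = Add(Add(-19, Mul(70, Pow(407, -1)), Mul(Rational(20, 21), 407)), Mul(-1, -362401)) = Add(Add(-19, Mul(70, Rational(1, 407)), Rational(8140, 21)), 362401) = Add(Add(-19, Rational(70, 407), Rational(8140, 21)), 362401) = Add(Rational(3152057, 8547), 362401) = Rational(3100593404, 8547)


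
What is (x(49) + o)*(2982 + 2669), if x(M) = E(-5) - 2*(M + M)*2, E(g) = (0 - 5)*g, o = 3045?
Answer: 15133378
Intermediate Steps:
E(g) = -5*g
x(M) = 25 - 8*M (x(M) = -5*(-5) - 2*(M + M)*2 = 25 - 4*M*2 = 25 - 8*M)
(x(49) + o)*(2982 + 2669) = ((25 - 8*49) + 3045)*(2982 + 2669) = ((25 - 392) + 3045)*5651 = (-367 + 3045)*5651 = 2678*5651 = 15133378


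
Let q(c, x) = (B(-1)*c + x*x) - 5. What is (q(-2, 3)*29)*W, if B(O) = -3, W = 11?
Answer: 3190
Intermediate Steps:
q(c, x) = -5 + x² - 3*c (q(c, x) = (-3*c + x*x) - 5 = (-3*c + x²) - 5 = (x² - 3*c) - 5 = -5 + x² - 3*c)
(q(-2, 3)*29)*W = ((-5 + 3² - 3*(-2))*29)*11 = ((-5 + 9 + 6)*29)*11 = (10*29)*11 = 290*11 = 3190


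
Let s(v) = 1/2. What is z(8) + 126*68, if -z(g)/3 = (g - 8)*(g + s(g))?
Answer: 8568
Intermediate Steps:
s(v) = ½
z(g) = -3*(½ + g)*(-8 + g) (z(g) = -3*(g - 8)*(g + ½) = -3*(-8 + g)*(½ + g) = -3*(½ + g)*(-8 + g))
z(8) + 126*68 = (12 - 3*8² + (45/2)*8) + 126*68 = (12 - 3*64 + 180) + 8568 = (12 - 192 + 180) + 8568 = 0 + 8568 = 8568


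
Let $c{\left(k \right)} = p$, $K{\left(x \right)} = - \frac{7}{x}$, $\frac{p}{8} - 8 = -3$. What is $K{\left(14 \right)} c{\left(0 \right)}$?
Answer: $-20$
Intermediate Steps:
$p = 40$ ($p = 64 + 8 \left(-3\right) = 64 - 24 = 40$)
$c{\left(k \right)} = 40$
$K{\left(14 \right)} c{\left(0 \right)} = - \frac{7}{14} \cdot 40 = \left(-7\right) \frac{1}{14} \cdot 40 = \left(- \frac{1}{2}\right) 40 = -20$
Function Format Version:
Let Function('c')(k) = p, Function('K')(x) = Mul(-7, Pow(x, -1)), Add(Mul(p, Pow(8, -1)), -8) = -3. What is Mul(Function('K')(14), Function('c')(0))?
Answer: -20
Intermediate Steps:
p = 40 (p = Add(64, Mul(8, -3)) = Add(64, -24) = 40)
Function('c')(k) = 40
Mul(Function('K')(14), Function('c')(0)) = Mul(Mul(-7, Pow(14, -1)), 40) = Mul(Mul(-7, Rational(1, 14)), 40) = Mul(Rational(-1, 2), 40) = -20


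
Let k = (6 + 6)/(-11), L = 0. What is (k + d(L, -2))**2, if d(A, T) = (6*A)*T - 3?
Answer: 2025/121 ≈ 16.736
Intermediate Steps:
d(A, T) = -3 + 6*A*T (d(A, T) = 6*A*T - 3 = -3 + 6*A*T)
k = -12/11 (k = 12*(-1/11) = -12/11 ≈ -1.0909)
(k + d(L, -2))**2 = (-12/11 + (-3 + 6*0*(-2)))**2 = (-12/11 + (-3 + 0))**2 = (-12/11 - 3)**2 = (-45/11)**2 = 2025/121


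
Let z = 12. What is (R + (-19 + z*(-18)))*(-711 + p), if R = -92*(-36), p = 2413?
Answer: 5237054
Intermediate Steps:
R = 3312
(R + (-19 + z*(-18)))*(-711 + p) = (3312 + (-19 + 12*(-18)))*(-711 + 2413) = (3312 + (-19 - 216))*1702 = (3312 - 235)*1702 = 3077*1702 = 5237054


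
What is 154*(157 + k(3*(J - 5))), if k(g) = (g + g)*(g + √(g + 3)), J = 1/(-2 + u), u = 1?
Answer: 123970 - 5544*I*√15 ≈ 1.2397e+5 - 21472.0*I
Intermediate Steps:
J = -1 (J = 1/(-2 + 1) = 1/(-1) = -1)
k(g) = 2*g*(g + √(3 + g)) (k(g) = (2*g)*(g + √(3 + g)) = 2*g*(g + √(3 + g)))
154*(157 + k(3*(J - 5))) = 154*(157 + 2*(3*(-1 - 5))*(3*(-1 - 5) + √(3 + 3*(-1 - 5)))) = 154*(157 + 2*(3*(-6))*(3*(-6) + √(3 + 3*(-6)))) = 154*(157 + 2*(-18)*(-18 + √(3 - 18))) = 154*(157 + 2*(-18)*(-18 + √(-15))) = 154*(157 + 2*(-18)*(-18 + I*√15)) = 154*(157 + (648 - 36*I*√15)) = 154*(805 - 36*I*√15) = 123970 - 5544*I*√15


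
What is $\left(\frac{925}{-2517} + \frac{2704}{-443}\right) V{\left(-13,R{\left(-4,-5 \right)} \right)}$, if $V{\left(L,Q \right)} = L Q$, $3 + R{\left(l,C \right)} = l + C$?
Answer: $- \frac{375218636}{371677} \approx -1009.5$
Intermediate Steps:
$R{\left(l,C \right)} = -3 + C + l$ ($R{\left(l,C \right)} = -3 + \left(l + C\right) = -3 + \left(C + l\right) = -3 + C + l$)
$\left(\frac{925}{-2517} + \frac{2704}{-443}\right) V{\left(-13,R{\left(-4,-5 \right)} \right)} = \left(\frac{925}{-2517} + \frac{2704}{-443}\right) \left(- 13 \left(-3 - 5 - 4\right)\right) = \left(925 \left(- \frac{1}{2517}\right) + 2704 \left(- \frac{1}{443}\right)\right) \left(\left(-13\right) \left(-12\right)\right) = \left(- \frac{925}{2517} - \frac{2704}{443}\right) 156 = \left(- \frac{7215743}{1115031}\right) 156 = - \frac{375218636}{371677}$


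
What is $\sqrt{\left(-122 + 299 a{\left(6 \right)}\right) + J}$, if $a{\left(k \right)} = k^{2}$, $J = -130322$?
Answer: $8 i \sqrt{1870} \approx 345.95 i$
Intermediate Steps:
$\sqrt{\left(-122 + 299 a{\left(6 \right)}\right) + J} = \sqrt{\left(-122 + 299 \cdot 6^{2}\right) - 130322} = \sqrt{\left(-122 + 299 \cdot 36\right) - 130322} = \sqrt{\left(-122 + 10764\right) - 130322} = \sqrt{10642 - 130322} = \sqrt{-119680} = 8 i \sqrt{1870}$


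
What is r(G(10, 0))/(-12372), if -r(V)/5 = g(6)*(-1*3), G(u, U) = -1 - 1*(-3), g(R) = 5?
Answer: -25/4124 ≈ -0.0060621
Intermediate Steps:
G(u, U) = 2 (G(u, U) = -1 + 3 = 2)
r(V) = 75 (r(V) = -25*(-1*3) = -25*(-3) = -5*(-15) = 75)
r(G(10, 0))/(-12372) = 75/(-12372) = 75*(-1/12372) = -25/4124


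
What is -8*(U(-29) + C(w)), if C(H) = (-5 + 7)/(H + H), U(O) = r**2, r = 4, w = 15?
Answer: -1928/15 ≈ -128.53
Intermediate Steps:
U(O) = 16 (U(O) = 4**2 = 16)
C(H) = 1/H (C(H) = 2/((2*H)) = 2*(1/(2*H)) = 1/H)
-8*(U(-29) + C(w)) = -8*(16 + 1/15) = -8*241/15 = -1928/15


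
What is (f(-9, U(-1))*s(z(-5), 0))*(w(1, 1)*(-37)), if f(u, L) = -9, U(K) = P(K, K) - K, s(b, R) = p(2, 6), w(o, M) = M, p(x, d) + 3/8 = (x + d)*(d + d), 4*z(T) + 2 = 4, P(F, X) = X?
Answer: 254745/8 ≈ 31843.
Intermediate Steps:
z(T) = 1/2 (z(T) = -1/2 + (1/4)*4 = -1/2 + 1 = 1/2)
p(x, d) = -3/8 + 2*d*(d + x) (p(x, d) = -3/8 + (x + d)*(d + d) = -3/8 + (d + x)*(2*d) = -3/8 + 2*d*(d + x))
s(b, R) = 765/8 (s(b, R) = -3/8 + 2*6**2 + 2*6*2 = -3/8 + 2*36 + 24 = -3/8 + 72 + 24 = 765/8)
U(K) = 0 (U(K) = K - K = 0)
(f(-9, U(-1))*s(z(-5), 0))*(w(1, 1)*(-37)) = (-9*765/8)*(1*(-37)) = -6885/8*(-37) = 254745/8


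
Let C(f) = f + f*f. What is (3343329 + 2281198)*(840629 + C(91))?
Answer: 4775229047527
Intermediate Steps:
C(f) = f + f**2
(3343329 + 2281198)*(840629 + C(91)) = (3343329 + 2281198)*(840629 + 91*(1 + 91)) = 5624527*(840629 + 91*92) = 5624527*(840629 + 8372) = 5624527*849001 = 4775229047527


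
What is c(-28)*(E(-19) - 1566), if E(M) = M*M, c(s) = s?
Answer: 33740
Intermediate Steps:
E(M) = M²
c(-28)*(E(-19) - 1566) = -28*((-19)² - 1566) = -28*(361 - 1566) = -28*(-1205) = 33740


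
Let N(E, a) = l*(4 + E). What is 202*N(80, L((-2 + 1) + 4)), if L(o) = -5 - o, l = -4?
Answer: -67872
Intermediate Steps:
N(E, a) = -16 - 4*E (N(E, a) = -4*(4 + E) = -16 - 4*E)
202*N(80, L((-2 + 1) + 4)) = 202*(-16 - 4*80) = 202*(-16 - 320) = 202*(-336) = -67872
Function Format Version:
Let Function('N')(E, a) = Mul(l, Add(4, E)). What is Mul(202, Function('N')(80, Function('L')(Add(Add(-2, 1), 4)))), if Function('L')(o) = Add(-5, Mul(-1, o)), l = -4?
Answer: -67872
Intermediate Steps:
Function('N')(E, a) = Add(-16, Mul(-4, E)) (Function('N')(E, a) = Mul(-4, Add(4, E)) = Add(-16, Mul(-4, E)))
Mul(202, Function('N')(80, Function('L')(Add(Add(-2, 1), 4)))) = Mul(202, Add(-16, Mul(-4, 80))) = Mul(202, Add(-16, -320)) = Mul(202, -336) = -67872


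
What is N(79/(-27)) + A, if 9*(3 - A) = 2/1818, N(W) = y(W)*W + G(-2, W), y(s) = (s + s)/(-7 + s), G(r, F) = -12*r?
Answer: 27707701/1096254 ≈ 25.275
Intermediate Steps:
y(s) = 2*s/(-7 + s) (y(s) = (2*s)/(-7 + s) = 2*s/(-7 + s))
N(W) = 24 + 2*W²/(-7 + W) (N(W) = (2*W/(-7 + W))*W - 12*(-2) = 2*W²/(-7 + W) + 24 = 24 + 2*W²/(-7 + W))
A = 24542/8181 (A = 3 - 2/(9*1818) = 3 - 2/16362 = 3 - ⅑*1/909 = 3 - 1/8181 = 24542/8181 ≈ 2.9999)
N(79/(-27)) + A = 2*(-84 + (79/(-27))² + 12*(79/(-27)))/(-7 + 79/(-27)) + 24542/8181 = 2*(-84 + (79*(-1/27))² + 12*(79*(-1/27)))/(-7 + 79*(-1/27)) + 24542/8181 = 2*(-84 + (-79/27)² + 12*(-79/27))/(-7 - 79/27) + 24542/8181 = 2*(-84 + 6241/729 - 316/9)/(-268/27) + 24542/8181 = 2*(-27/268)*(-80591/729) + 24542/8181 = 80591/3618 + 24542/8181 = 27707701/1096254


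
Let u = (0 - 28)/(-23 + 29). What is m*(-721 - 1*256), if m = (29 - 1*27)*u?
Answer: 27356/3 ≈ 9118.7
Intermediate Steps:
u = -14/3 (u = -28/6 = -28*⅙ = -14/3 ≈ -4.6667)
m = -28/3 (m = (29 - 1*27)*(-14/3) = (29 - 27)*(-14/3) = 2*(-14/3) = -28/3 ≈ -9.3333)
m*(-721 - 1*256) = -28*(-721 - 1*256)/3 = -28*(-721 - 256)/3 = -28/3*(-977) = 27356/3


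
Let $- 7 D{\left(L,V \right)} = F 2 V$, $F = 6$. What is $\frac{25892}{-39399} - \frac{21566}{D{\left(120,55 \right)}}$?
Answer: $\frac{988443853}{4333890} \approx 228.07$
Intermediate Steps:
$D{\left(L,V \right)} = - \frac{12 V}{7}$ ($D{\left(L,V \right)} = - \frac{6 \cdot 2 V}{7} = - \frac{12 V}{7}$)
$\frac{25892}{-39399} - \frac{21566}{D{\left(120,55 \right)}} = \frac{25892}{-39399} - \frac{21566}{\left(- \frac{12}{7}\right) 55} = 25892 \left(- \frac{1}{39399}\right) - \frac{21566}{- \frac{660}{7}} = - \frac{25892}{39399} - - \frac{75481}{330} = - \frac{25892}{39399} + \frac{75481}{330} = \frac{988443853}{4333890}$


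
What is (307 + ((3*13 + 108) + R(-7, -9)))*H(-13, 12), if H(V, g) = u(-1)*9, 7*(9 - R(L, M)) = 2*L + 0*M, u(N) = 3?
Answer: 12555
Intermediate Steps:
R(L, M) = 9 - 2*L/7 (R(L, M) = 9 - (2*L + 0*M)/7 = 9 - (2*L + 0)/7 = 9 - 2*L/7)
H(V, g) = 27 (H(V, g) = 3*9 = 27)
(307 + ((3*13 + 108) + R(-7, -9)))*H(-13, 12) = (307 + ((3*13 + 108) + (9 - 2/7*(-7))))*27 = (307 + ((39 + 108) + (9 + 2)))*27 = (307 + (147 + 11))*27 = (307 + 158)*27 = 465*27 = 12555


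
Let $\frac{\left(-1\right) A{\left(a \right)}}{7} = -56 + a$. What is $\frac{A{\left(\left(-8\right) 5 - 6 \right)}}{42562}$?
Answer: $\frac{357}{21281} \approx 0.016776$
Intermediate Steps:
$A{\left(a \right)} = 392 - 7 a$ ($A{\left(a \right)} = - 7 \left(-56 + a\right) = 392 - 7 a$)
$\frac{A{\left(\left(-8\right) 5 - 6 \right)}}{42562} = \frac{392 - 7 \left(\left(-8\right) 5 - 6\right)}{42562} = \left(392 - 7 \left(-40 - 6\right)\right) \frac{1}{42562} = \left(392 - -322\right) \frac{1}{42562} = \left(392 + 322\right) \frac{1}{42562} = 714 \cdot \frac{1}{42562} = \frac{357}{21281}$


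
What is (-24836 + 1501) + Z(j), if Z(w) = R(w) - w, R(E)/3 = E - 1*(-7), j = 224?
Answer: -22866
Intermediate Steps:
R(E) = 21 + 3*E (R(E) = 3*(E - 1*(-7)) = 3*(E + 7) = 3*(7 + E) = 21 + 3*E)
Z(w) = 21 + 2*w (Z(w) = (21 + 3*w) - w = 21 + 2*w)
(-24836 + 1501) + Z(j) = (-24836 + 1501) + (21 + 2*224) = -23335 + (21 + 448) = -23335 + 469 = -22866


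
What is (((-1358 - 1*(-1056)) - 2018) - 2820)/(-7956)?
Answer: 1285/1989 ≈ 0.64605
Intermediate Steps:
(((-1358 - 1*(-1056)) - 2018) - 2820)/(-7956) = (((-1358 + 1056) - 2018) - 2820)*(-1/7956) = ((-302 - 2018) - 2820)*(-1/7956) = (-2320 - 2820)*(-1/7956) = -5140*(-1/7956) = 1285/1989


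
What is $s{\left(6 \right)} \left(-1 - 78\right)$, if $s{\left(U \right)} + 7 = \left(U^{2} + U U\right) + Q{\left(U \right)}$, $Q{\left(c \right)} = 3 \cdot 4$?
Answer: $-6083$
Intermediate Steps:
$Q{\left(c \right)} = 12$
$s{\left(U \right)} = 5 + 2 U^{2}$ ($s{\left(U \right)} = -7 + \left(\left(U^{2} + U U\right) + 12\right) = -7 + \left(\left(U^{2} + U^{2}\right) + 12\right) = -7 + \left(2 U^{2} + 12\right) = -7 + \left(12 + 2 U^{2}\right) = 5 + 2 U^{2}$)
$s{\left(6 \right)} \left(-1 - 78\right) = \left(5 + 2 \cdot 6^{2}\right) \left(-1 - 78\right) = \left(5 + 2 \cdot 36\right) \left(-79\right) = \left(5 + 72\right) \left(-79\right) = 77 \left(-79\right) = -6083$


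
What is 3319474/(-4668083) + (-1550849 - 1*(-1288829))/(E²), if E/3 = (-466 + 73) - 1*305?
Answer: -1314873350327/1705731532449 ≈ -0.77086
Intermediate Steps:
E = -2094 (E = 3*((-466 + 73) - 1*305) = 3*(-393 - 305) = 3*(-698) = -2094)
3319474/(-4668083) + (-1550849 - 1*(-1288829))/(E²) = 3319474/(-4668083) + (-1550849 - 1*(-1288829))/((-2094)²) = 3319474*(-1/4668083) + (-1550849 + 1288829)/4384836 = -3319474/4668083 - 262020*1/4384836 = -3319474/4668083 - 21835/365403 = -1314873350327/1705731532449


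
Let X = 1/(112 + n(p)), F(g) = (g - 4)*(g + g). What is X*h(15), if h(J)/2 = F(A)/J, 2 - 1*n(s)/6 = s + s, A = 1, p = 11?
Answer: ⅒ ≈ 0.10000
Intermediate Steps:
n(s) = 12 - 12*s (n(s) = 12 - 6*(s + s) = 12 - 12*s)
F(g) = 2*g*(-4 + g) (F(g) = (-4 + g)*(2*g) = 2*g*(-4 + g))
h(J) = -12/J (h(J) = 2*((2*1*(-4 + 1))/J) = 2*((2*1*(-3))/J) = 2*(-6/J) = -12/J)
X = -⅛ (X = 1/(112 + (12 - 12*11)) = 1/(112 + (12 - 132)) = 1/(112 - 120) = 1/(-8) = -⅛ ≈ -0.12500)
X*h(15) = -(-3)/(2*15) = -⅛*(-⅘) = ⅒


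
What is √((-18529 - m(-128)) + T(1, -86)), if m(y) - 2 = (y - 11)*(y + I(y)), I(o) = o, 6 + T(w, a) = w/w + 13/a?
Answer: I*√400272638/86 ≈ 232.64*I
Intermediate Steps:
T(w, a) = -5 + 13/a (T(w, a) = -6 + (w/w + 13/a) = -6 + (1 + 13/a) = -5 + 13/a)
m(y) = 2 + 2*y*(-11 + y) (m(y) = 2 + (y - 11)*(y + y) = 2 + (-11 + y)*(2*y) = 2 + 2*y*(-11 + y))
√((-18529 - m(-128)) + T(1, -86)) = √((-18529 - (2 - 22*(-128) + 2*(-128)²)) + (-5 + 13/(-86))) = √((-18529 - (2 + 2816 + 2*16384)) + (-5 + 13*(-1/86))) = √((-18529 - (2 + 2816 + 32768)) + (-5 - 13/86)) = √((-18529 - 1*35586) - 443/86) = √((-18529 - 35586) - 443/86) = √(-54115 - 443/86) = √(-4654333/86) = I*√400272638/86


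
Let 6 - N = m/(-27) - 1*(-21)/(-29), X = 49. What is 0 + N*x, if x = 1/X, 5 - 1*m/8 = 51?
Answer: -5407/38367 ≈ -0.14093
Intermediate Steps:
m = -368 (m = 40 - 8*51 = 40 - 408 = -368)
x = 1/49 ≈ 0.020408
N = -5407/783 (N = 6 - (-368/(-27) - 1*(-21)/(-29)) = 6 - (-368*(-1/27) + 21*(-1/29)) = 6 - (368/27 - 21/29) = 6 - 1*10105/783 = 6 - 10105/783 = -5407/783 ≈ -6.9055)
0 + N*x = 0 - 5407/783*1/49 = 0 - 5407/38367 = -5407/38367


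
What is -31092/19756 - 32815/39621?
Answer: -470047318/195688119 ≈ -2.4020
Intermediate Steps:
-31092/19756 - 32815/39621 = -31092*1/19756 - 32815*1/39621 = -7773/4939 - 32815/39621 = -470047318/195688119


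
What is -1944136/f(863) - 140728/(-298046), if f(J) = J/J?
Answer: -41388701252/21289 ≈ -1.9441e+6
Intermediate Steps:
f(J) = 1
-1944136/f(863) - 140728/(-298046) = -1944136/1 - 140728/(-298046) = -1944136*1 - 140728*(-1/298046) = -1944136 + 10052/21289 = -41388701252/21289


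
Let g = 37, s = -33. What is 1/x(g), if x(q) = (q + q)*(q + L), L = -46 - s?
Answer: 1/1776 ≈ 0.00056306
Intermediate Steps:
L = -13 (L = -46 - 1*(-33) = -46 + 33 = -13)
x(q) = 2*q*(-13 + q) (x(q) = (q + q)*(q - 13) = (2*q)*(-13 + q) = 2*q*(-13 + q))
1/x(g) = 1/(2*37*(-13 + 37)) = 1/(2*37*24) = 1/1776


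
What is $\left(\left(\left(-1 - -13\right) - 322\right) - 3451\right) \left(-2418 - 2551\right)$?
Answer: $18688409$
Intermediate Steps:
$\left(\left(\left(-1 - -13\right) - 322\right) - 3451\right) \left(-2418 - 2551\right) = \left(\left(\left(-1 + 13\right) - 322\right) - 3451\right) \left(-4969\right) = \left(\left(12 - 322\right) - 3451\right) \left(-4969\right) = \left(-310 - 3451\right) \left(-4969\right) = \left(-3761\right) \left(-4969\right) = 18688409$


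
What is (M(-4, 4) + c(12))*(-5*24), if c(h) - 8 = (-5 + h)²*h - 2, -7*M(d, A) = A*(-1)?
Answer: -499440/7 ≈ -71349.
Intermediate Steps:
M(d, A) = A/7 (M(d, A) = -A*(-1)/7 = -(-1)*A/7 = A/7)
c(h) = 6 + h*(-5 + h)² (c(h) = 8 + ((-5 + h)²*h - 2) = 8 + (h*(-5 + h)² - 2) = 8 + (-2 + h*(-5 + h)²) = 6 + h*(-5 + h)²)
(M(-4, 4) + c(12))*(-5*24) = ((⅐)*4 + (6 + 12*(-5 + 12)²))*(-5*24) = (4/7 + (6 + 12*7²))*(-120) = (4/7 + (6 + 12*49))*(-120) = (4/7 + (6 + 588))*(-120) = (4/7 + 594)*(-120) = (4162/7)*(-120) = -499440/7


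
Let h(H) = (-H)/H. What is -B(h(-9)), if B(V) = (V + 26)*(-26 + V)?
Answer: 675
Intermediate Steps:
h(H) = -1
B(V) = (-26 + V)*(26 + V) (B(V) = (26 + V)*(-26 + V) = (-26 + V)*(26 + V))
-B(h(-9)) = -(-676 + (-1)**2) = -(-676 + 1) = -1*(-675) = 675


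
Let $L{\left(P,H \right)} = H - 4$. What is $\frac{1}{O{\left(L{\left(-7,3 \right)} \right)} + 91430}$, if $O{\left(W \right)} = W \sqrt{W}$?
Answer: $\frac{91430}{8359444901} + \frac{i}{8359444901} \approx 1.0937 \cdot 10^{-5} + 1.1963 \cdot 10^{-10} i$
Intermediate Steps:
$L{\left(P,H \right)} = -4 + H$
$O{\left(W \right)} = W^{\frac{3}{2}}$
$\frac{1}{O{\left(L{\left(-7,3 \right)} \right)} + 91430} = \frac{1}{\left(-4 + 3\right)^{\frac{3}{2}} + 91430} = \frac{1}{\left(-1\right)^{\frac{3}{2}} + 91430} = \frac{1}{- i + 91430} = \frac{1}{91430 - i} = \frac{91430 + i}{8359444901}$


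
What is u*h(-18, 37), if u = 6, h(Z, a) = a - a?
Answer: 0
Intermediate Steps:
h(Z, a) = 0
u*h(-18, 37) = 6*0 = 0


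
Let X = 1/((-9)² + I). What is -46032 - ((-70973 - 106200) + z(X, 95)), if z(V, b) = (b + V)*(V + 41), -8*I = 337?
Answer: 12307021934/96721 ≈ 1.2724e+5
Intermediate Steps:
I = -337/8 (I = -⅛*337 = -337/8 ≈ -42.125)
X = 8/311 (X = 1/((-9)² - 337/8) = 1/(81 - 337/8) = 1/(311/8) = 8/311 ≈ 0.025723)
z(V, b) = (41 + V)*(V + b) (z(V, b) = (V + b)*(41 + V) = (41 + V)*(V + b))
-46032 - ((-70973 - 106200) + z(X, 95)) = -46032 - ((-70973 - 106200) + ((8/311)² + 41*(8/311) + 41*95 + (8/311)*95)) = -46032 - (-177173 + (64/96721 + 328/311 + 3895 + 760/311)) = -46032 - (-177173 + 377066727/96721) = -46032 - 1*(-16759283006/96721) = -46032 + 16759283006/96721 = 12307021934/96721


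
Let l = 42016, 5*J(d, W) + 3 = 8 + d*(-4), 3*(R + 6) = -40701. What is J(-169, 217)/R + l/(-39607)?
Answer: -2878388207/2687929055 ≈ -1.0709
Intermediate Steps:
R = -13573 (R = -6 + (⅓)*(-40701) = -6 - 13567 = -13573)
J(d, W) = 1 - 4*d/5 (J(d, W) = -⅗ + (8 + d*(-4))/5 = -⅗ + (8 - 4*d)/5 = -⅗ + (8/5 - 4*d/5) = 1 - 4*d/5)
J(-169, 217)/R + l/(-39607) = (1 - ⅘*(-169))/(-13573) + 42016/(-39607) = (1 + 676/5)*(-1/13573) + 42016*(-1/39607) = (681/5)*(-1/13573) - 42016/39607 = -681/67865 - 42016/39607 = -2878388207/2687929055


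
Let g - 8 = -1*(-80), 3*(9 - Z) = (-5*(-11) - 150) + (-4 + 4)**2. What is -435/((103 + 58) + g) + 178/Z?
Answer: 13316/5063 ≈ 2.6301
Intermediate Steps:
Z = 122/3 (Z = 9 - ((-5*(-11) - 150) + (-4 + 4)**2)/3 = 9 - ((55 - 150) + 0**2)/3 = 9 - (-95 + 0)/3 = 9 - 1/3*(-95) = 9 + 95/3 = 122/3 ≈ 40.667)
g = 88 (g = 8 - 1*(-80) = 8 + 80 = 88)
-435/((103 + 58) + g) + 178/Z = -435/((103 + 58) + 88) + 178/(122/3) = -435/(161 + 88) + 178*(3/122) = -435/249 + 267/61 = -435*1/249 + 267/61 = -145/83 + 267/61 = 13316/5063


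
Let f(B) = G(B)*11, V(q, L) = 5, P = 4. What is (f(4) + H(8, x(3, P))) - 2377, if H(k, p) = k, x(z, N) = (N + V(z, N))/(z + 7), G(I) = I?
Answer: -2325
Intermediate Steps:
x(z, N) = (5 + N)/(7 + z) (x(z, N) = (N + 5)/(z + 7) = (5 + N)/(7 + z))
f(B) = 11*B (f(B) = B*11 = 11*B)
(f(4) + H(8, x(3, P))) - 2377 = (11*4 + 8) - 2377 = (44 + 8) - 2377 = 52 - 2377 = -2325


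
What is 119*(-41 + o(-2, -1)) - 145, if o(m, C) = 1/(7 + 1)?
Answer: -40073/8 ≈ -5009.1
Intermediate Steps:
o(m, C) = ⅛ (o(m, C) = 1/8 = ⅛)
119*(-41 + o(-2, -1)) - 145 = 119*(-41 + ⅛) - 145 = 119*(-327/8) - 145 = -38913/8 - 145 = -40073/8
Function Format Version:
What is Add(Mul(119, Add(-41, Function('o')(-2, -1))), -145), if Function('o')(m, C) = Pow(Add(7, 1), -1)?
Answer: Rational(-40073, 8) ≈ -5009.1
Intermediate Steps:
Function('o')(m, C) = Rational(1, 8) (Function('o')(m, C) = Pow(8, -1) = Rational(1, 8))
Add(Mul(119, Add(-41, Function('o')(-2, -1))), -145) = Add(Mul(119, Add(-41, Rational(1, 8))), -145) = Add(Mul(119, Rational(-327, 8)), -145) = Add(Rational(-38913, 8), -145) = Rational(-40073, 8)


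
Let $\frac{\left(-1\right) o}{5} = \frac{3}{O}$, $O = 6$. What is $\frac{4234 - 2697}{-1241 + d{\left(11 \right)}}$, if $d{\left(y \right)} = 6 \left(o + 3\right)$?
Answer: $- \frac{1537}{1238} \approx -1.2415$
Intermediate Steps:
$o = - \frac{5}{2}$ ($o = - 5 \cdot \frac{3}{6} = - 5 \cdot 3 \cdot \frac{1}{6} = \left(-5\right) \frac{1}{2} = - \frac{5}{2} \approx -2.5$)
$d{\left(y \right)} = 3$ ($d{\left(y \right)} = 6 \left(- \frac{5}{2} + 3\right) = 6 \cdot \frac{1}{2} = 3$)
$\frac{4234 - 2697}{-1241 + d{\left(11 \right)}} = \frac{4234 - 2697}{-1241 + 3} = \frac{1537}{-1238} = 1537 \left(- \frac{1}{1238}\right) = - \frac{1537}{1238}$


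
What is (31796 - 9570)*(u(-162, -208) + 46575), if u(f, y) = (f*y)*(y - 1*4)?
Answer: -157737410802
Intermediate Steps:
u(f, y) = f*y*(-4 + y) (u(f, y) = (f*y)*(y - 4) = (f*y)*(-4 + y) = f*y*(-4 + y))
(31796 - 9570)*(u(-162, -208) + 46575) = (31796 - 9570)*(-162*(-208)*(-4 - 208) + 46575) = 22226*(-162*(-208)*(-212) + 46575) = 22226*(-7143552 + 46575) = 22226*(-7096977) = -157737410802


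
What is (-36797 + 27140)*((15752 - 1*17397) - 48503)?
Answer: 484279236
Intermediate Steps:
(-36797 + 27140)*((15752 - 1*17397) - 48503) = -9657*((15752 - 17397) - 48503) = -9657*(-1645 - 48503) = -9657*(-50148) = 484279236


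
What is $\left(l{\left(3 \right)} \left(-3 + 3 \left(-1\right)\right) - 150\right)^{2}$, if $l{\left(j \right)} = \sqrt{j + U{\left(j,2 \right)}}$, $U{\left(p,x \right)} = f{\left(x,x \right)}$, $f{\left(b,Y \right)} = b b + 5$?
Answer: $22932 + 3600 \sqrt{3} \approx 29167.0$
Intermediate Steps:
$f{\left(b,Y \right)} = 5 + b^{2}$ ($f{\left(b,Y \right)} = b^{2} + 5 = 5 + b^{2}$)
$U{\left(p,x \right)} = 5 + x^{2}$
$l{\left(j \right)} = \sqrt{9 + j}$ ($l{\left(j \right)} = \sqrt{j + \left(5 + 2^{2}\right)} = \sqrt{j + \left(5 + 4\right)} = \sqrt{j + 9} = \sqrt{9 + j}$)
$\left(l{\left(3 \right)} \left(-3 + 3 \left(-1\right)\right) - 150\right)^{2} = \left(\sqrt{9 + 3} \left(-3 + 3 \left(-1\right)\right) - 150\right)^{2} = \left(\sqrt{12} \left(-3 - 3\right) - 150\right)^{2} = \left(2 \sqrt{3} \left(-6\right) - 150\right)^{2} = \left(- 12 \sqrt{3} - 150\right)^{2} = \left(-150 - 12 \sqrt{3}\right)^{2}$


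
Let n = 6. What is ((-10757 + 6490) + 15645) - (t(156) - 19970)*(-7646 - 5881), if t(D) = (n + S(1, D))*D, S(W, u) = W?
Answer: -255351328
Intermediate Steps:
t(D) = 7*D (t(D) = (6 + 1)*D = 7*D)
((-10757 + 6490) + 15645) - (t(156) - 19970)*(-7646 - 5881) = ((-10757 + 6490) + 15645) - (7*156 - 19970)*(-7646 - 5881) = (-4267 + 15645) - (1092 - 19970)*(-13527) = 11378 - (-18878)*(-13527) = 11378 - 1*255362706 = 11378 - 255362706 = -255351328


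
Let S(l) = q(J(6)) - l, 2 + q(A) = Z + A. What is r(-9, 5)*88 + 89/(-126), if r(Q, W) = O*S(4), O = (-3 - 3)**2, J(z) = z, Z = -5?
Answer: -1995929/126 ≈ -15841.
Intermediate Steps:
q(A) = -7 + A (q(A) = -2 + (-5 + A) = -7 + A)
O = 36 (O = (-6)**2 = 36)
S(l) = -1 - l (S(l) = (-7 + 6) - l = -1 - l)
r(Q, W) = -180 (r(Q, W) = 36*(-1 - 1*4) = 36*(-1 - 4) = 36*(-5) = -180)
r(-9, 5)*88 + 89/(-126) = -180*88 + 89/(-126) = -15840 + 89*(-1/126) = -15840 - 89/126 = -1995929/126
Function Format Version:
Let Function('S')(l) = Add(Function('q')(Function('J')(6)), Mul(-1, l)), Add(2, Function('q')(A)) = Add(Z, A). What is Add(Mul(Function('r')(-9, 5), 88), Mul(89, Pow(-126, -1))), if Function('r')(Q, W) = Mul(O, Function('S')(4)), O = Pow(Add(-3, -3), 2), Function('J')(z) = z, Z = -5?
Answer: Rational(-1995929, 126) ≈ -15841.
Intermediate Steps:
Function('q')(A) = Add(-7, A) (Function('q')(A) = Add(-2, Add(-5, A)) = Add(-7, A))
O = 36 (O = Pow(-6, 2) = 36)
Function('S')(l) = Add(-1, Mul(-1, l)) (Function('S')(l) = Add(Add(-7, 6), Mul(-1, l)) = Add(-1, Mul(-1, l)))
Function('r')(Q, W) = -180 (Function('r')(Q, W) = Mul(36, Add(-1, Mul(-1, 4))) = Mul(36, Add(-1, -4)) = Mul(36, -5) = -180)
Add(Mul(Function('r')(-9, 5), 88), Mul(89, Pow(-126, -1))) = Add(Mul(-180, 88), Mul(89, Pow(-126, -1))) = Add(-15840, Mul(89, Rational(-1, 126))) = Add(-15840, Rational(-89, 126)) = Rational(-1995929, 126)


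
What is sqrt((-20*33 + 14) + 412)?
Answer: 3*I*sqrt(26) ≈ 15.297*I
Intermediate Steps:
sqrt((-20*33 + 14) + 412) = sqrt((-660 + 14) + 412) = sqrt(-646 + 412) = sqrt(-234) = 3*I*sqrt(26)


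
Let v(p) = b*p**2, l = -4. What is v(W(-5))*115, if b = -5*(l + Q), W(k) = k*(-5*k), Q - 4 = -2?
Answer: 17968750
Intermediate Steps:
Q = 2 (Q = 4 - 2 = 2)
W(k) = -5*k**2
b = 10 (b = -5*(-4 + 2) = -5*(-2) = 10)
v(p) = 10*p**2
v(W(-5))*115 = (10*(-5*(-5)**2)**2)*115 = (10*(-5*25)**2)*115 = (10*(-125)**2)*115 = (10*15625)*115 = 156250*115 = 17968750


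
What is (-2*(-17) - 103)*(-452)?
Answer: 31188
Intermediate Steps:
(-2*(-17) - 103)*(-452) = (34 - 103)*(-452) = -69*(-452) = 31188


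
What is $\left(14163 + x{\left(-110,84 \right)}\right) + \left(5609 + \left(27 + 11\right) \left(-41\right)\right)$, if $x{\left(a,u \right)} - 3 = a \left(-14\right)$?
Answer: $19757$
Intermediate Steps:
$x{\left(a,u \right)} = 3 - 14 a$ ($x{\left(a,u \right)} = 3 + a \left(-14\right) = 3 - 14 a$)
$\left(14163 + x{\left(-110,84 \right)}\right) + \left(5609 + \left(27 + 11\right) \left(-41\right)\right) = \left(14163 + \left(3 - -1540\right)\right) + \left(5609 + \left(27 + 11\right) \left(-41\right)\right) = \left(14163 + \left(3 + 1540\right)\right) + \left(5609 + 38 \left(-41\right)\right) = \left(14163 + 1543\right) + \left(5609 - 1558\right) = 15706 + 4051 = 19757$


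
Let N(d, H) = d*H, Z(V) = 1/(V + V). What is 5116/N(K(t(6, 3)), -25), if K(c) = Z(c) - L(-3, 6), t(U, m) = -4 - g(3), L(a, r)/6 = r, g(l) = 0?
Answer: 40928/7225 ≈ 5.6648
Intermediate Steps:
Z(V) = 1/(2*V)
L(a, r) = 6*r
t(U, m) = -4 (t(U, m) = -4 - 1*0 = -4 + 0 = -4)
K(c) = -36 + 1/(2*c) (K(c) = 1/(2*c) - 6*6 = 1/(2*c) - 1*36 = 1/(2*c) - 36 = -36 + 1/(2*c))
N(d, H) = H*d
5116/N(K(t(6, 3)), -25) = 5116/((-25*(-36 + (½)/(-4)))) = 5116/((-25*(-36 + (½)*(-¼)))) = 5116/((-25*(-36 - ⅛))) = 5116/((-25*(-289/8))) = 5116/(7225/8) = 5116*(8/7225) = 40928/7225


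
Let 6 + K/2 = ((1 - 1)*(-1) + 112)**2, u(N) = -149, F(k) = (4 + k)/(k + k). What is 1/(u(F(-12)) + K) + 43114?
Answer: 1074702679/24927 ≈ 43114.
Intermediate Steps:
F(k) = (4 + k)/(2*k) (F(k) = (4 + k)/((2*k)) = (4 + k)*(1/(2*k)) = (4 + k)/(2*k))
K = 25076 (K = -12 + 2*((1 - 1)*(-1) + 112)**2 = -12 + 2*(0*(-1) + 112)**2 = -12 + 2*(0 + 112)**2 = -12 + 2*112**2 = -12 + 2*12544 = -12 + 25088 = 25076)
1/(u(F(-12)) + K) + 43114 = 1/(-149 + 25076) + 43114 = 1/24927 + 43114 = 1074702679/24927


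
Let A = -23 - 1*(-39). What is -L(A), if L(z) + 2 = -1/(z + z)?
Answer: 65/32 ≈ 2.0313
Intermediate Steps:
A = 16 (A = -23 + 39 = 16)
L(z) = -2 - 1/(2*z) (L(z) = -2 - 1/(z + z) = -2 - 1/(2*z))
-L(A) = -(-2 - ½/16) = -(-2 - ½*1/16) = -(-2 - 1/32) = -1*(-65/32) = 65/32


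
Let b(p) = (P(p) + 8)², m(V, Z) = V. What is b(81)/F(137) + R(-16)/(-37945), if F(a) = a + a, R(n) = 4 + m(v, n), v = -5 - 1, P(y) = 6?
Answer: 3718884/5198465 ≈ 0.71538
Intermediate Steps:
v = -6
R(n) = -2 (R(n) = 4 - 6 = -2)
b(p) = 196 (b(p) = (6 + 8)² = 14² = 196)
F(a) = 2*a
b(81)/F(137) + R(-16)/(-37945) = 196/((2*137)) - 2/(-37945) = 196/274 - 2*(-1/37945) = 196*(1/274) + 2/37945 = 98/137 + 2/37945 = 3718884/5198465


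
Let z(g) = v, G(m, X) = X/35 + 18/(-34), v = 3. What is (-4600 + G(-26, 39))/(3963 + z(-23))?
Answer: -1368326/1179885 ≈ -1.1597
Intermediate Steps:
G(m, X) = -9/17 + X/35 (G(m, X) = X*(1/35) + 18*(-1/34) = X/35 - 9/17 = -9/17 + X/35)
z(g) = 3
(-4600 + G(-26, 39))/(3963 + z(-23)) = (-4600 + (-9/17 + (1/35)*39))/(3963 + 3) = (-4600 + (-9/17 + 39/35))/3966 = (-4600 + 348/595)*(1/3966) = -2736652/595*1/3966 = -1368326/1179885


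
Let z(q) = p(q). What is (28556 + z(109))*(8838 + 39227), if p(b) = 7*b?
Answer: 1409217735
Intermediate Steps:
z(q) = 7*q
(28556 + z(109))*(8838 + 39227) = (28556 + 7*109)*(8838 + 39227) = (28556 + 763)*48065 = 29319*48065 = 1409217735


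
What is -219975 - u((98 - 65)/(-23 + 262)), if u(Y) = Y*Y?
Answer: -12565193064/57121 ≈ -2.1998e+5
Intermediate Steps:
u(Y) = Y²
-219975 - u((98 - 65)/(-23 + 262)) = -219975 - ((98 - 65)/(-23 + 262))² = -219975 - (33/239)² = -219975 - 1*1089/57121 = -219975 - 1089/57121 = -12565193064/57121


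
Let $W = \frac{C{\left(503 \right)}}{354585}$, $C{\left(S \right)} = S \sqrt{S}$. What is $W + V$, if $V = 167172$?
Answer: $167172 + \frac{503 \sqrt{503}}{354585} \approx 1.6717 \cdot 10^{5}$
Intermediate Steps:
$C{\left(S \right)} = S^{\frac{3}{2}}$
$W = \frac{503 \sqrt{503}}{354585}$ ($W = \frac{503^{\frac{3}{2}}}{354585} = 503 \sqrt{503} \cdot \frac{1}{354585} = \frac{503 \sqrt{503}}{354585} \approx 0.031815$)
$W + V = \frac{503 \sqrt{503}}{354585} + 167172 = 167172 + \frac{503 \sqrt{503}}{354585}$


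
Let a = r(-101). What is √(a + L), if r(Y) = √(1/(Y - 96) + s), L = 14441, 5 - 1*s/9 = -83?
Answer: √(560440769 + 197*√30736531)/197 ≈ 120.29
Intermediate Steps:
s = 792 (s = 45 - 9*(-83) = 45 + 747 = 792)
r(Y) = √(792 + 1/(-96 + Y)) (r(Y) = √(1/(Y - 96) + 792) = √(1/(-96 + Y) + 792) = √(792 + 1/(-96 + Y)))
a = √30736531/197 (a = √((-76031 + 792*(-101))/(-96 - 101)) = √((-76031 - 79992)/(-197)) = √(-1/197*(-156023)) = √(156023/197) = √30736531/197 ≈ 28.142)
√(a + L) = √(√30736531/197 + 14441) = √(14441 + √30736531/197)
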